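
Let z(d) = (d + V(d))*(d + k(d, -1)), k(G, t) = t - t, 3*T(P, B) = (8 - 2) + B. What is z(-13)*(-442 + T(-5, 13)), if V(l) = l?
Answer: -441766/3 ≈ -1.4726e+5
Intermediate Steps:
T(P, B) = 2 + B/3 (T(P, B) = ((8 - 2) + B)/3 = (6 + B)/3 = 2 + B/3)
k(G, t) = 0
z(d) = 2*d² (z(d) = (d + d)*(d + 0) = (2*d)*d = 2*d²)
z(-13)*(-442 + T(-5, 13)) = (2*(-13)²)*(-442 + (2 + (⅓)*13)) = (2*169)*(-442 + (2 + 13/3)) = 338*(-442 + 19/3) = 338*(-1307/3) = -441766/3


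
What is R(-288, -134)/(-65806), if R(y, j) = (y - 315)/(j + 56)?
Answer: -201/1710956 ≈ -0.00011748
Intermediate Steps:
R(y, j) = (-315 + y)/(56 + j)
R(-288, -134)/(-65806) = ((-315 - 288)/(56 - 134))/(-65806) = (-603/(-78))*(-1/65806) = -1/78*(-603)*(-1/65806) = (201/26)*(-1/65806) = -201/1710956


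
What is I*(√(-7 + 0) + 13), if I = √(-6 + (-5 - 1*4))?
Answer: -√105 + 13*I*√15 ≈ -10.247 + 50.349*I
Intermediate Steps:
I = I*√15 (I = √(-6 + (-5 - 4)) = √(-6 - 9) = √(-15) = I*√15 ≈ 3.873*I)
I*(√(-7 + 0) + 13) = (I*√15)*(√(-7 + 0) + 13) = (I*√15)*(√(-7) + 13) = (I*√15)*(I*√7 + 13) = (I*√15)*(13 + I*√7) = I*√15*(13 + I*√7)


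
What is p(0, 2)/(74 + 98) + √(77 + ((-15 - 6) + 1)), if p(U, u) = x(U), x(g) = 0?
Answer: √57 ≈ 7.5498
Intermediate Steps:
p(U, u) = 0
p(0, 2)/(74 + 98) + √(77 + ((-15 - 6) + 1)) = 0/(74 + 98) + √(77 + ((-15 - 6) + 1)) = 0/172 + √(77 + (-21 + 1)) = 0*(1/172) + √(77 - 20) = 0 + √57 = √57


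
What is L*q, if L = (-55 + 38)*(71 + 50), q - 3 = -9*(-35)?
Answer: -654126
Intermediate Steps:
q = 318 (q = 3 - 9*(-35) = 3 + 315 = 318)
L = -2057 (L = -17*121 = -2057)
L*q = -2057*318 = -654126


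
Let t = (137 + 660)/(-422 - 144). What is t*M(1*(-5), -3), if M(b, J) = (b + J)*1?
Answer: 3188/283 ≈ 11.265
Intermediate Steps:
t = -797/566 (t = 797/(-566) = 797*(-1/566) = -797/566 ≈ -1.4081)
M(b, J) = J + b (M(b, J) = (J + b)*1 = J + b)
t*M(1*(-5), -3) = -797*(-3 + 1*(-5))/566 = -797*(-3 - 5)/566 = -797/566*(-8) = 3188/283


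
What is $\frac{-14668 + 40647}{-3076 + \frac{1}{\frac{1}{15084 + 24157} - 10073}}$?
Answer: $- \frac{10268838625568}{1215864684233} \approx -8.4457$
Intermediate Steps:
$\frac{-14668 + 40647}{-3076 + \frac{1}{\frac{1}{15084 + 24157} - 10073}} = \frac{25979}{-3076 + \frac{1}{\frac{1}{39241} - 10073}} = \frac{25979}{-3076 + \frac{1}{- \frac{395274592}{39241}}} = \frac{25979}{-3076 - \frac{39241}{395274592}} = \frac{25979}{- \frac{1215864684233}{395274592}} = 25979 \left(- \frac{395274592}{1215864684233}\right) = - \frac{10268838625568}{1215864684233}$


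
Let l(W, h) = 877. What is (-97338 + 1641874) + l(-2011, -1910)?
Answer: 1545413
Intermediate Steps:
(-97338 + 1641874) + l(-2011, -1910) = (-97338 + 1641874) + 877 = 1544536 + 877 = 1545413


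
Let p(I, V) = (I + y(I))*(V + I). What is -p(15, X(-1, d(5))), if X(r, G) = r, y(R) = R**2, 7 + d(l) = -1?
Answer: -3360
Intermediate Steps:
d(l) = -8 (d(l) = -7 - 1 = -8)
p(I, V) = (I + V)*(I + I**2) (p(I, V) = (I + I**2)*(V + I) = (I + I**2)*(I + V) = (I + V)*(I + I**2))
-p(15, X(-1, d(5))) = -15*(15 - 1 + 15**2 + 15*(-1)) = -15*(15 - 1 + 225 - 15) = -15*224 = -1*3360 = -3360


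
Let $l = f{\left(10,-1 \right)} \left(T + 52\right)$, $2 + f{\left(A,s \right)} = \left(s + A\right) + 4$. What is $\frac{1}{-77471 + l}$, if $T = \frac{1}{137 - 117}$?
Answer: $- \frac{20}{1537969} \approx -1.3004 \cdot 10^{-5}$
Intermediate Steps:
$f{\left(A,s \right)} = 2 + A + s$ ($f{\left(A,s \right)} = -2 + \left(\left(s + A\right) + 4\right) = -2 + \left(\left(A + s\right) + 4\right) = -2 + \left(4 + A + s\right) = 2 + A + s$)
$T = \frac{1}{20} \approx 0.05$
$l = \frac{11451}{20}$ ($l = \left(2 + 10 - 1\right) \left(\frac{1}{20} + 52\right) = 11 \cdot \frac{1041}{20} = \frac{11451}{20} \approx 572.55$)
$\frac{1}{-77471 + l} = \frac{1}{-77471 + \frac{11451}{20}} = \frac{1}{- \frac{1537969}{20}} = - \frac{20}{1537969}$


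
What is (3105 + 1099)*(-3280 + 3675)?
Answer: 1660580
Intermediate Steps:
(3105 + 1099)*(-3280 + 3675) = 4204*395 = 1660580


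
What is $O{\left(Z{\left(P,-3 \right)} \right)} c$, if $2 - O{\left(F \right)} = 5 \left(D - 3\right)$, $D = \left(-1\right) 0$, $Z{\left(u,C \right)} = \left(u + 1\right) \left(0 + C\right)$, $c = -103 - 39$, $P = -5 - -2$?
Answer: $-2414$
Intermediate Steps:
$P = -3$ ($P = -5 + 2 = -3$)
$c = -142$ ($c = -103 - 39 = -142$)
$Z{\left(u,C \right)} = C \left(1 + u\right)$ ($Z{\left(u,C \right)} = \left(1 + u\right) C = C \left(1 + u\right)$)
$D = 0$
$O{\left(F \right)} = 17$ ($O{\left(F \right)} = 2 - 5 \left(0 - 3\right) = 2 - 5 \left(-3\right) = 2 - -15 = 2 + 15 = 17$)
$O{\left(Z{\left(P,-3 \right)} \right)} c = 17 \left(-142\right) = -2414$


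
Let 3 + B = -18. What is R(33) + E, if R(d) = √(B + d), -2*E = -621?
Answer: 621/2 + 2*√3 ≈ 313.96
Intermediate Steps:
B = -21 (B = -3 - 18 = -21)
E = 621/2 (E = -½*(-621) = 621/2 ≈ 310.50)
R(d) = √(-21 + d)
R(33) + E = √(-21 + 33) + 621/2 = √12 + 621/2 = 2*√3 + 621/2 = 621/2 + 2*√3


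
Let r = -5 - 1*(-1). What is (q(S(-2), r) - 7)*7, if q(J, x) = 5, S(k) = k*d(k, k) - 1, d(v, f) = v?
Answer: -14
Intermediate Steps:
r = -4 (r = -5 + 1 = -4)
S(k) = -1 + k² (S(k) = k*k - 1 = k² - 1 = -1 + k²)
(q(S(-2), r) - 7)*7 = (5 - 7)*7 = -2*7 = -14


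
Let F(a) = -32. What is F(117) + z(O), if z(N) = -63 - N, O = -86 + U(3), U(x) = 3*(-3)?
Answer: 0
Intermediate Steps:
U(x) = -9
O = -95 (O = -86 - 9 = -95)
F(117) + z(O) = -32 + (-63 - 1*(-95)) = -32 + (-63 + 95) = -32 + 32 = 0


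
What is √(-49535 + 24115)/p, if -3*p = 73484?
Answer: -3*I*√6355/36742 ≈ -0.006509*I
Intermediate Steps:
p = -73484/3 (p = -⅓*73484 = -73484/3 ≈ -24495.)
√(-49535 + 24115)/p = √(-49535 + 24115)/(-73484/3) = √(-25420)*(-3/73484) = (2*I*√6355)*(-3/73484) = -3*I*√6355/36742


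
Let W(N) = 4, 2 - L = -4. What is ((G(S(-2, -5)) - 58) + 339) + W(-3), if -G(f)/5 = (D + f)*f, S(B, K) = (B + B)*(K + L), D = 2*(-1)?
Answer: 165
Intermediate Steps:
L = 6 (L = 2 - 1*(-4) = 2 + 4 = 6)
D = -2
S(B, K) = 2*B*(6 + K) (S(B, K) = (B + B)*(K + 6) = (2*B)*(6 + K) = 2*B*(6 + K))
G(f) = -5*f*(-2 + f) (G(f) = -5*(-2 + f)*f = -5*f*(-2 + f))
((G(S(-2, -5)) - 58) + 339) + W(-3) = ((5*(2*(-2)*(6 - 5))*(2 - 2*(-2)*(6 - 5)) - 58) + 339) + 4 = ((5*(2*(-2)*1)*(2 - 2*(-2)) - 58) + 339) + 4 = ((5*(-4)*(2 - 1*(-4)) - 58) + 339) + 4 = ((5*(-4)*(2 + 4) - 58) + 339) + 4 = ((5*(-4)*6 - 58) + 339) + 4 = ((-120 - 58) + 339) + 4 = (-178 + 339) + 4 = 161 + 4 = 165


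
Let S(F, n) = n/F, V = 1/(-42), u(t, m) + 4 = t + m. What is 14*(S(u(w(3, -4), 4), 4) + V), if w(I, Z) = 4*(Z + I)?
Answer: -43/3 ≈ -14.333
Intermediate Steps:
w(I, Z) = 4*I + 4*Z (w(I, Z) = 4*(I + Z) = 4*I + 4*Z)
u(t, m) = -4 + m + t (u(t, m) = -4 + (t + m) = -4 + (m + t) = -4 + m + t)
V = -1/42 ≈ -0.023810
14*(S(u(w(3, -4), 4), 4) + V) = 14*(4/(-4 + 4 + (4*3 + 4*(-4))) - 1/42) = 14*(4/(-4 + 4 + (12 - 16)) - 1/42) = 14*(4/(-4 + 4 - 4) - 1/42) = 14*(4/(-4) - 1/42) = 14*(4*(-¼) - 1/42) = 14*(-1 - 1/42) = 14*(-43/42) = -43/3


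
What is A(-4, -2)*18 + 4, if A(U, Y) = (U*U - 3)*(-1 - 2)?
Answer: -698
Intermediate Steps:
A(U, Y) = 9 - 3*U**2 (A(U, Y) = (U**2 - 3)*(-3) = (-3 + U**2)*(-3) = 9 - 3*U**2)
A(-4, -2)*18 + 4 = (9 - 3*(-4)**2)*18 + 4 = (9 - 3*16)*18 + 4 = (9 - 48)*18 + 4 = -39*18 + 4 = -702 + 4 = -698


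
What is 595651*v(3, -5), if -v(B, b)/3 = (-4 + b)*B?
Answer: 48247731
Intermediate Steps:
v(B, b) = -3*B*(-4 + b) (v(B, b) = -3*(-4 + b)*B = -3*B*(-4 + b))
595651*v(3, -5) = 595651*(3*3*(4 - 1*(-5))) = 595651*(3*3*(4 + 5)) = 595651*(3*3*9) = 595651*81 = 48247731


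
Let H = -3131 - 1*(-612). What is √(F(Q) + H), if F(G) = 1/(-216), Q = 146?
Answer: I*√3264630/36 ≈ 50.19*I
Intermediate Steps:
F(G) = -1/216
H = -2519 (H = -3131 + 612 = -2519)
√(F(Q) + H) = √(-1/216 - 2519) = √(-544105/216) = I*√3264630/36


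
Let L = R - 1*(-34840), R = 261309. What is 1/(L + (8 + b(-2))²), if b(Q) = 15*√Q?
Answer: -I/(-295763*I + 240*√2) ≈ 3.3811e-6 - 3.8801e-9*I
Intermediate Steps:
L = 296149 (L = 261309 - 1*(-34840) = 261309 + 34840 = 296149)
1/(L + (8 + b(-2))²) = 1/(296149 + (8 + 15*√(-2))²) = 1/(296149 + (8 + 15*(I*√2))²) = 1/(296149 + (8 + 15*I*√2)²)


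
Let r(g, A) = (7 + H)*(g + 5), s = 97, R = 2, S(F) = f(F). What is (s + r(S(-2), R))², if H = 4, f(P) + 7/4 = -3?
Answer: 159201/16 ≈ 9950.1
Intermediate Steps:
f(P) = -19/4 (f(P) = -7/4 - 3 = -19/4)
S(F) = -19/4
r(g, A) = 55 + 11*g (r(g, A) = (7 + 4)*(g + 5) = 11*(5 + g) = 55 + 11*g)
(s + r(S(-2), R))² = (97 + (55 + 11*(-19/4)))² = (97 + (55 - 209/4))² = (97 + 11/4)² = (399/4)² = 159201/16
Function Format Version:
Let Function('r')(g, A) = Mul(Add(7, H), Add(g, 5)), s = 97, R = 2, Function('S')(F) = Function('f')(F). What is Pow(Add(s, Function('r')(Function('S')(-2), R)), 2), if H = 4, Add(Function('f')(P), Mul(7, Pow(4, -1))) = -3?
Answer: Rational(159201, 16) ≈ 9950.1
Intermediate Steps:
Function('f')(P) = Rational(-19, 4) (Function('f')(P) = Add(Rational(-7, 4), -3) = Rational(-19, 4))
Function('S')(F) = Rational(-19, 4)
Function('r')(g, A) = Add(55, Mul(11, g)) (Function('r')(g, A) = Mul(Add(7, 4), Add(g, 5)) = Mul(11, Add(5, g)) = Add(55, Mul(11, g)))
Pow(Add(s, Function('r')(Function('S')(-2), R)), 2) = Pow(Add(97, Add(55, Mul(11, Rational(-19, 4)))), 2) = Pow(Add(97, Add(55, Rational(-209, 4))), 2) = Pow(Add(97, Rational(11, 4)), 2) = Pow(Rational(399, 4), 2) = Rational(159201, 16)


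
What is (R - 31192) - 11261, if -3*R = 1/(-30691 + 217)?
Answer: -3881138165/91422 ≈ -42453.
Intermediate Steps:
R = 1/91422 (R = -1/(3*(-30691 + 217)) = -⅓/(-30474) = -⅓*(-1/30474) = 1/91422 ≈ 1.0938e-5)
(R - 31192) - 11261 = (1/91422 - 31192) - 11261 = -2851635023/91422 - 11261 = -3881138165/91422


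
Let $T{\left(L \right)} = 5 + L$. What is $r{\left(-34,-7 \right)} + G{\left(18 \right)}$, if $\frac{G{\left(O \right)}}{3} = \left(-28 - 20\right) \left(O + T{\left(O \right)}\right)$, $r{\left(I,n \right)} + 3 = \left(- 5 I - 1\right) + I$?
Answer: $-5772$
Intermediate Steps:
$r{\left(I,n \right)} = -4 - 4 I$ ($r{\left(I,n \right)} = -3 - \left(1 + 4 I\right) = -4 - 4 I$)
$G{\left(O \right)} = -720 - 288 O$ ($G{\left(O \right)} = 3 \left(-28 - 20\right) \left(O + \left(5 + O\right)\right) = 3 \left(- 48 \left(5 + 2 O\right)\right) = 3 \left(-240 - 96 O\right) = -720 - 288 O$)
$r{\left(-34,-7 \right)} + G{\left(18 \right)} = \left(-4 - -136\right) - 5904 = \left(-4 + 136\right) - 5904 = 132 - 5904 = -5772$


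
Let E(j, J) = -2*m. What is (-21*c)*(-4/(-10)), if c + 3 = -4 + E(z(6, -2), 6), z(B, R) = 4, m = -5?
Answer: -126/5 ≈ -25.200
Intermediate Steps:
E(j, J) = 10 (E(j, J) = -2*(-5) = 10)
c = 3 (c = -3 + (-4 + 10) = -3 + 6 = 3)
(-21*c)*(-4/(-10)) = (-21*3)*(-4/(-10)) = -(-252)*(-1)/10 = -63*⅖ = -126/5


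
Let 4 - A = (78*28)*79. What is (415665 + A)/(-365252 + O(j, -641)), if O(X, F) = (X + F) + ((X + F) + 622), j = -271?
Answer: -22103/33314 ≈ -0.66348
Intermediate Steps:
A = -172532 (A = 4 - 78*28*79 = 4 - 2184*79 = 4 - 1*172536 = 4 - 172536 = -172532)
O(X, F) = 622 + 2*F + 2*X (O(X, F) = (F + X) + ((F + X) + 622) = (F + X) + (622 + F + X) = 622 + 2*F + 2*X)
(415665 + A)/(-365252 + O(j, -641)) = (415665 - 172532)/(-365252 + (622 + 2*(-641) + 2*(-271))) = 243133/(-365252 + (622 - 1282 - 542)) = 243133/(-365252 - 1202) = 243133/(-366454) = 243133*(-1/366454) = -22103/33314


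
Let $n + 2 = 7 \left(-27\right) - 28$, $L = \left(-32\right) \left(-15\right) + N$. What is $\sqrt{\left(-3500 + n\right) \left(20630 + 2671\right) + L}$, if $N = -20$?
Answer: $i \sqrt{86655959} \approx 9308.9 i$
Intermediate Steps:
$L = 460$ ($L = \left(-32\right) \left(-15\right) - 20 = 480 - 20 = 460$)
$n = -219$ ($n = -2 + \left(7 \left(-27\right) - 28\right) = -2 - 217 = -219$)
$\sqrt{\left(-3500 + n\right) \left(20630 + 2671\right) + L} = \sqrt{\left(-3500 - 219\right) \left(20630 + 2671\right) + 460} = \sqrt{\left(-3719\right) 23301 + 460} = \sqrt{-86656419 + 460} = \sqrt{-86655959} = i \sqrt{86655959}$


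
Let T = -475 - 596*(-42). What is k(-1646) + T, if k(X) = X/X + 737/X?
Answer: 40421731/1646 ≈ 24558.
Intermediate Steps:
k(X) = 1 + 737/X
T = 24557 (T = -475 + 25032 = 24557)
k(-1646) + T = (737 - 1646)/(-1646) + 24557 = -1/1646*(-909) + 24557 = 909/1646 + 24557 = 40421731/1646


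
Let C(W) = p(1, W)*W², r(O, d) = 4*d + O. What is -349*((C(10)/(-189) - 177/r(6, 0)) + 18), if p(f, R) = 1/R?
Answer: 1524083/378 ≈ 4032.0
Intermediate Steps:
r(O, d) = O + 4*d
C(W) = W (C(W) = W²/W = W)
-349*((C(10)/(-189) - 177/r(6, 0)) + 18) = -349*((10/(-189) - 177/(6 + 4*0)) + 18) = -349*((10*(-1/189) - 177/(6 + 0)) + 18) = -349*((-10/189 - 177/6) + 18) = -349*((-10/189 - 177*⅙) + 18) = -349*((-10/189 - 59/2) + 18) = -349*(-11171/378 + 18) = -349*(-4367/378) = 1524083/378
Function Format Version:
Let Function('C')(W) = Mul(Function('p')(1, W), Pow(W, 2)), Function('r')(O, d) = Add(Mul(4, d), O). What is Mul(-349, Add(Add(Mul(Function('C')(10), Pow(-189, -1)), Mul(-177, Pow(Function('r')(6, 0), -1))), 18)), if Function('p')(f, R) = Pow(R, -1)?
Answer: Rational(1524083, 378) ≈ 4032.0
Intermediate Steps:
Function('r')(O, d) = Add(O, Mul(4, d))
Function('C')(W) = W (Function('C')(W) = Mul(Pow(W, -1), Pow(W, 2)) = W)
Mul(-349, Add(Add(Mul(Function('C')(10), Pow(-189, -1)), Mul(-177, Pow(Function('r')(6, 0), -1))), 18)) = Mul(-349, Add(Add(Mul(10, Pow(-189, -1)), Mul(-177, Pow(Add(6, Mul(4, 0)), -1))), 18)) = Mul(-349, Add(Add(Mul(10, Rational(-1, 189)), Mul(-177, Pow(Add(6, 0), -1))), 18)) = Mul(-349, Add(Add(Rational(-10, 189), Mul(-177, Pow(6, -1))), 18)) = Mul(-349, Add(Add(Rational(-10, 189), Mul(-177, Rational(1, 6))), 18)) = Mul(-349, Add(Add(Rational(-10, 189), Rational(-59, 2)), 18)) = Mul(-349, Add(Rational(-11171, 378), 18)) = Mul(-349, Rational(-4367, 378)) = Rational(1524083, 378)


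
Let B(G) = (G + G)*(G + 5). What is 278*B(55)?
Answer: 1834800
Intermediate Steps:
B(G) = 2*G*(5 + G) (B(G) = (2*G)*(5 + G) = 2*G*(5 + G))
278*B(55) = 278*(2*55*(5 + 55)) = 278*(2*55*60) = 278*6600 = 1834800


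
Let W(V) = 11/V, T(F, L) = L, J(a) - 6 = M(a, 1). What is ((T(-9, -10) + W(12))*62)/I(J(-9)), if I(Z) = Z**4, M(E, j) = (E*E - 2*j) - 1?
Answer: -3379/298722816 ≈ -1.1311e-5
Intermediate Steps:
M(E, j) = -1 + E**2 - 2*j (M(E, j) = (E**2 - 2*j) - 1 = -1 + E**2 - 2*j)
J(a) = 3 + a**2 (J(a) = 6 + (-1 + a**2 - 2*1) = 6 + (-1 + a**2 - 2) = 6 + (-3 + a**2) = 3 + a**2)
((T(-9, -10) + W(12))*62)/I(J(-9)) = ((-10 + 11/12)*62)/((3 + (-9)**2)**4) = ((-10 + 11*(1/12))*62)/((3 + 81)**4) = ((-10 + 11/12)*62)/(84**4) = -109/12*62/49787136 = -3379/6*1/49787136 = -3379/298722816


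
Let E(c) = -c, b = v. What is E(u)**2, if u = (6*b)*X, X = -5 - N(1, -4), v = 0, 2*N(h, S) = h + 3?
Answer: 0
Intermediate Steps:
N(h, S) = 3/2 + h/2 (N(h, S) = (h + 3)/2 = (3 + h)/2 = 3/2 + h/2)
b = 0
X = -7 (X = -5 - (3/2 + (1/2)*1) = -5 - (3/2 + 1/2) = -5 - 1*2 = -5 - 2 = -7)
u = 0 (u = (6*0)*(-7) = 0*(-7) = 0)
E(u)**2 = (-1*0)**2 = 0**2 = 0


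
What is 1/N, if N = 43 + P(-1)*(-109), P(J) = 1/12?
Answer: 12/407 ≈ 0.029484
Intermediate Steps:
P(J) = 1/12
N = 407/12 (N = 43 + (1/12)*(-109) = 43 - 109/12 = 407/12 ≈ 33.917)
1/N = 1/(407/12) = 12/407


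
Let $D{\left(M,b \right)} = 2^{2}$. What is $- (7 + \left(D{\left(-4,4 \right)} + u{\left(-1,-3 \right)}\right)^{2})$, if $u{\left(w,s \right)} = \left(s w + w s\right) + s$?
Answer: $-56$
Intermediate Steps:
$u{\left(w,s \right)} = s + 2 s w$ ($u{\left(w,s \right)} = \left(s w + s w\right) + s = 2 s w + s = s + 2 s w$)
$D{\left(M,b \right)} = 4$
$- (7 + \left(D{\left(-4,4 \right)} + u{\left(-1,-3 \right)}\right)^{2}) = - (7 + \left(4 - 3 \left(1 + 2 \left(-1\right)\right)\right)^{2}) = - (7 + \left(4 - 3 \left(1 - 2\right)\right)^{2}) = - (7 + \left(4 - -3\right)^{2}) = - (7 + \left(4 + 3\right)^{2}) = - (7 + 7^{2}) = - (7 + 49) = \left(-1\right) 56 = -56$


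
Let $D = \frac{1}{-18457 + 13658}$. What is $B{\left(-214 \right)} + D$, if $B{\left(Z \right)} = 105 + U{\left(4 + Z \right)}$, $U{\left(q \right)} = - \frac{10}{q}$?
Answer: $\frac{10586573}{100779} \approx 105.05$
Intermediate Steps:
$B{\left(Z \right)} = 105 - \frac{10}{4 + Z}$
$D = - \frac{1}{4799}$ ($D = \frac{1}{-4799} = - \frac{1}{4799} \approx -0.00020838$)
$B{\left(-214 \right)} + D = \frac{5 \left(82 + 21 \left(-214\right)\right)}{4 - 214} - \frac{1}{4799} = \frac{5 \left(82 - 4494\right)}{-210} - \frac{1}{4799} = 5 \left(- \frac{1}{210}\right) \left(-4412\right) - \frac{1}{4799} = \frac{2206}{21} - \frac{1}{4799} = \frac{10586573}{100779}$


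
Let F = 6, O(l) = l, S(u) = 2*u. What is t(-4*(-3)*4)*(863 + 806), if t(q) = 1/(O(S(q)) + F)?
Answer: 1669/102 ≈ 16.363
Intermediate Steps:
t(q) = 1/(6 + 2*q) (t(q) = 1/(2*q + 6) = 1/(6 + 2*q))
t(-4*(-3)*4)*(863 + 806) = (1/(2*(3 - 4*(-3)*4)))*(863 + 806) = (1/(2*(3 + 12*4)))*1669 = (1/(2*(3 + 48)))*1669 = ((½)/51)*1669 = ((½)*(1/51))*1669 = (1/102)*1669 = 1669/102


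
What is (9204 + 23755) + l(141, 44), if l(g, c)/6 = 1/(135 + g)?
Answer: 1516115/46 ≈ 32959.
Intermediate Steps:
l(g, c) = 6/(135 + g)
(9204 + 23755) + l(141, 44) = (9204 + 23755) + 6/(135 + 141) = 32959 + 6/276 = 32959 + 6*(1/276) = 32959 + 1/46 = 1516115/46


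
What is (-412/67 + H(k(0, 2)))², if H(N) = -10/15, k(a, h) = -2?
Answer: 1876900/40401 ≈ 46.457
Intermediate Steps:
H(N) = -⅔ (H(N) = -10*1/15 = -⅔)
(-412/67 + H(k(0, 2)))² = (-412/67 - ⅔)² = (-1370/201)² = 1876900/40401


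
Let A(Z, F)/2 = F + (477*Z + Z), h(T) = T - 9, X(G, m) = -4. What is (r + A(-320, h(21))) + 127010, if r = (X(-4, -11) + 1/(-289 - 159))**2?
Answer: -35899920895/200704 ≈ -1.7887e+5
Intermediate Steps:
h(T) = -9 + T
A(Z, F) = 2*F + 956*Z (A(Z, F) = 2*(F + (477*Z + Z)) = 2*(F + 478*Z) = 2*F + 956*Z)
r = 3214849/200704 (r = (-4 + 1/(-289 - 159))**2 = (-4 + 1/(-448))**2 = (-4 - 1/448)**2 = (-1793/448)**2 = 3214849/200704 ≈ 16.018)
(r + A(-320, h(21))) + 127010 = (3214849/200704 + (2*(-9 + 21) + 956*(-320))) + 127010 = (3214849/200704 + (2*12 - 305920)) + 127010 = (3214849/200704 + (24 - 305920)) + 127010 = (3214849/200704 - 305896) + 127010 = -61391335935/200704 + 127010 = -35899920895/200704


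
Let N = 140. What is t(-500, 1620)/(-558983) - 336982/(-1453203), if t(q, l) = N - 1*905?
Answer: 189478909601/812315772549 ≈ 0.23326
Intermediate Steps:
t(q, l) = -765 (t(q, l) = 140 - 1*905 = 140 - 905 = -765)
t(-500, 1620)/(-558983) - 336982/(-1453203) = -765/(-558983) - 336982/(-1453203) = -765*(-1/558983) - 336982*(-1/1453203) = 765/558983 + 336982/1453203 = 189478909601/812315772549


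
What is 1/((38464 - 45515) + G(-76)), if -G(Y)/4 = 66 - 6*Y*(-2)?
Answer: -1/3667 ≈ -0.00027270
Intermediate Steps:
G(Y) = -264 - 48*Y (G(Y) = -4*(66 - 6*Y*(-2)) = -4*(66 - (-12)*Y) = -4*(66 + 12*Y) = -264 - 48*Y)
1/((38464 - 45515) + G(-76)) = 1/((38464 - 45515) + (-264 - 48*(-76))) = 1/(-7051 + (-264 + 3648)) = 1/(-7051 + 3384) = 1/(-3667) = -1/3667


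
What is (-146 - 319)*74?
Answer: -34410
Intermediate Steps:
(-146 - 319)*74 = -465*74 = -34410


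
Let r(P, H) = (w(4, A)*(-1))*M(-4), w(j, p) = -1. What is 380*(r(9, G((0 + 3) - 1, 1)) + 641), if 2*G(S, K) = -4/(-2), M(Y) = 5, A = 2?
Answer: 245480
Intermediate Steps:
G(S, K) = 1 (G(S, K) = (-4/(-2))/2 = (-4*(-1/2))/2 = (1/2)*2 = 1)
r(P, H) = 5 (r(P, H) = -1*(-1)*5 = 1*5 = 5)
380*(r(9, G((0 + 3) - 1, 1)) + 641) = 380*(5 + 641) = 380*646 = 245480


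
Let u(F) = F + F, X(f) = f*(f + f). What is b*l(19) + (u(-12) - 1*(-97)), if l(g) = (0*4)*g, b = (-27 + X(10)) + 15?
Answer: 73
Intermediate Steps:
X(f) = 2*f**2 (X(f) = f*(2*f) = 2*f**2)
u(F) = 2*F
b = 188 (b = (-27 + 2*10**2) + 15 = (-27 + 2*100) + 15 = (-27 + 200) + 15 = 173 + 15 = 188)
l(g) = 0 (l(g) = 0*g = 0)
b*l(19) + (u(-12) - 1*(-97)) = 188*0 + (2*(-12) - 1*(-97)) = 0 + (-24 + 97) = 0 + 73 = 73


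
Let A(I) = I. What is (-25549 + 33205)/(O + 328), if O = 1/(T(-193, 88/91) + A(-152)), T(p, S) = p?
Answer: 2641320/113159 ≈ 23.342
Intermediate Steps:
O = -1/345 (O = 1/(-193 - 152) = 1/(-345) = -1/345 ≈ -0.0028986)
(-25549 + 33205)/(O + 328) = (-25549 + 33205)/(-1/345 + 328) = 7656/(113159/345) = 7656*(345/113159) = 2641320/113159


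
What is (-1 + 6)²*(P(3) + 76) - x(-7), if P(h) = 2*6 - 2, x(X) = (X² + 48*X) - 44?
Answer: 2481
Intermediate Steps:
x(X) = -44 + X² + 48*X
P(h) = 10 (P(h) = 12 - 2 = 10)
(-1 + 6)²*(P(3) + 76) - x(-7) = (-1 + 6)²*(10 + 76) - (-44 + (-7)² + 48*(-7)) = 5²*86 - (-44 + 49 - 336) = 25*86 - 1*(-331) = 2150 + 331 = 2481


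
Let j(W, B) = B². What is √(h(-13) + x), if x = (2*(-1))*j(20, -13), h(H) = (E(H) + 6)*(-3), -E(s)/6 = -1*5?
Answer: I*√446 ≈ 21.119*I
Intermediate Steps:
E(s) = 30 (E(s) = -(-6)*5 = -6*(-5) = 30)
h(H) = -108 (h(H) = (30 + 6)*(-3) = 36*(-3) = -108)
x = -338 (x = (2*(-1))*(-13)² = -2*169 = -338)
√(h(-13) + x) = √(-108 - 338) = √(-446) = I*√446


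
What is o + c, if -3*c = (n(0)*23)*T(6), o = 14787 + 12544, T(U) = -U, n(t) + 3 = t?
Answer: 27193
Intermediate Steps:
n(t) = -3 + t
o = 27331
c = -138 (c = -(-3 + 0)*23*(-1*6)/3 = -(-3*23)*(-6)/3 = -(-23)*(-6) = -1/3*414 = -138)
o + c = 27331 - 138 = 27193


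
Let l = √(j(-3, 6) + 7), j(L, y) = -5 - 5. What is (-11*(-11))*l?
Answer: 121*I*√3 ≈ 209.58*I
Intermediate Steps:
j(L, y) = -10
l = I*√3 (l = √(-10 + 7) = √(-3) = I*√3 ≈ 1.732*I)
(-11*(-11))*l = (-11*(-11))*(I*√3) = 121*(I*√3) = 121*I*√3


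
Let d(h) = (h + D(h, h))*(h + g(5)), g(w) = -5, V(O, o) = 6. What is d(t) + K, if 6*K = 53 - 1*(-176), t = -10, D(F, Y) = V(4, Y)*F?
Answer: 6529/6 ≈ 1088.2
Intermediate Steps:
D(F, Y) = 6*F
d(h) = 7*h*(-5 + h) (d(h) = (h + 6*h)*(h - 5) = (7*h)*(-5 + h) = 7*h*(-5 + h))
K = 229/6 (K = (53 - 1*(-176))/6 = (53 + 176)/6 = (1/6)*229 = 229/6 ≈ 38.167)
d(t) + K = 7*(-10)*(-5 - 10) + 229/6 = 7*(-10)*(-15) + 229/6 = 1050 + 229/6 = 6529/6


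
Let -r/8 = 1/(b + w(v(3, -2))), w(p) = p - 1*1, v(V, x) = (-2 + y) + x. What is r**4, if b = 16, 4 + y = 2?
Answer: 4096/6561 ≈ 0.62430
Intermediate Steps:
y = -2 (y = -4 + 2 = -2)
v(V, x) = -4 + x (v(V, x) = (-2 - 2) + x = -4 + x)
w(p) = -1 + p (w(p) = p - 1 = -1 + p)
r = -8/9 (r = -8/(16 + (-1 + (-4 - 2))) = -8/(16 + (-1 - 6)) = -8/(16 - 7) = -8/9 ≈ -0.88889)
r**4 = (-8/9)**4 = 4096/6561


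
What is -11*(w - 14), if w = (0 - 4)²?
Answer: -22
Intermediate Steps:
w = 16 (w = (-4)² = 16)
-11*(w - 14) = -11*(16 - 14) = -11*2 = -22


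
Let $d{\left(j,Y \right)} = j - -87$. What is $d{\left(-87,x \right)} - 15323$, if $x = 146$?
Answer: $-15323$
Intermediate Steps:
$d{\left(j,Y \right)} = 87 + j$ ($d{\left(j,Y \right)} = j + 87 = 87 + j$)
$d{\left(-87,x \right)} - 15323 = \left(87 - 87\right) - 15323 = 0 - 15323 = -15323$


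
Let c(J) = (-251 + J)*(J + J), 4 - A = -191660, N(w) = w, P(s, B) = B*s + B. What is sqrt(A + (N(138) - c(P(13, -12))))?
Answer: sqrt(51018) ≈ 225.87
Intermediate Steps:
P(s, B) = B + B*s
A = 191664 (A = 4 - 1*(-191660) = 4 + 191660 = 191664)
c(J) = 2*J*(-251 + J) (c(J) = (-251 + J)*(2*J) = 2*J*(-251 + J))
sqrt(A + (N(138) - c(P(13, -12)))) = sqrt(191664 + (138 - 2*(-12*(1 + 13))*(-251 - 12*(1 + 13)))) = sqrt(191664 + (138 - 2*(-12*14)*(-251 - 12*14))) = sqrt(191664 + (138 - 2*(-168)*(-251 - 168))) = sqrt(191664 + (138 - 2*(-168)*(-419))) = sqrt(191664 + (138 - 1*140784)) = sqrt(191664 + (138 - 140784)) = sqrt(191664 - 140646) = sqrt(51018)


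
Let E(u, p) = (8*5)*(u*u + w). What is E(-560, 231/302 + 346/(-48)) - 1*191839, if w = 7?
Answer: 12352441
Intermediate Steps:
E(u, p) = 280 + 40*u² (E(u, p) = (8*5)*(u*u + 7) = 40*(u² + 7) = 40*(7 + u²) = 280 + 40*u²)
E(-560, 231/302 + 346/(-48)) - 1*191839 = (280 + 40*(-560)²) - 1*191839 = (280 + 40*313600) - 191839 = (280 + 12544000) - 191839 = 12544280 - 191839 = 12352441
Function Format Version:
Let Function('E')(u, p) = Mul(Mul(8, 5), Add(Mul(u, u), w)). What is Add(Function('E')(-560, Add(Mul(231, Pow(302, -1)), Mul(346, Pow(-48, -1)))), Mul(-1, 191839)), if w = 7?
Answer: 12352441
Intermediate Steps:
Function('E')(u, p) = Add(280, Mul(40, Pow(u, 2))) (Function('E')(u, p) = Mul(Mul(8, 5), Add(Mul(u, u), 7)) = Mul(40, Add(Pow(u, 2), 7)) = Mul(40, Add(7, Pow(u, 2))) = Add(280, Mul(40, Pow(u, 2))))
Add(Function('E')(-560, Add(Mul(231, Pow(302, -1)), Mul(346, Pow(-48, -1)))), Mul(-1, 191839)) = Add(Add(280, Mul(40, Pow(-560, 2))), Mul(-1, 191839)) = Add(Add(280, Mul(40, 313600)), -191839) = Add(Add(280, 12544000), -191839) = Add(12544280, -191839) = 12352441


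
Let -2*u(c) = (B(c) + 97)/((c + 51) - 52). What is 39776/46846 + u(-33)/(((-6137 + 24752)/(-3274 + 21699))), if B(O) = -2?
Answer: 13234732357/5929860372 ≈ 2.2319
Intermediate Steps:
u(c) = -95/(2*(-1 + c)) (u(c) = -(-2 + 97)/(2*((c + 51) - 52)) = -95/(2*((51 + c) - 52)) = -95/(2*(-1 + c)))
39776/46846 + u(-33)/(((-6137 + 24752)/(-3274 + 21699))) = 39776/46846 + (-95/(-2 + 2*(-33)))/(((-6137 + 24752)/(-3274 + 21699))) = 39776*(1/46846) + (-95/(-2 - 66))/((18615/18425)) = 19888/23423 + (-95/(-68))/((18615*(1/18425))) = 19888/23423 + (-95*(-1/68))/(3723/3685) = 19888/23423 + (95/68)*(3685/3723) = 19888/23423 + 350075/253164 = 13234732357/5929860372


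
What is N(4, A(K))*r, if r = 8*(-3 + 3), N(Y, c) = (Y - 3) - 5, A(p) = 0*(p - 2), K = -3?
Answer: 0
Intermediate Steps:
A(p) = 0 (A(p) = 0*(-2 + p) = 0)
N(Y, c) = -8 + Y (N(Y, c) = (-3 + Y) - 5 = -8 + Y)
r = 0 (r = 8*0 = 0)
N(4, A(K))*r = (-8 + 4)*0 = -4*0 = 0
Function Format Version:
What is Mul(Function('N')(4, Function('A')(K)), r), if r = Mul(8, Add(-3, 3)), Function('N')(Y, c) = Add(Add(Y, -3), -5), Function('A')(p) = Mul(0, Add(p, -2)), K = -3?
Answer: 0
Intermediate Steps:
Function('A')(p) = 0 (Function('A')(p) = Mul(0, Add(-2, p)) = 0)
Function('N')(Y, c) = Add(-8, Y) (Function('N')(Y, c) = Add(Add(-3, Y), -5) = Add(-8, Y))
r = 0 (r = Mul(8, 0) = 0)
Mul(Function('N')(4, Function('A')(K)), r) = Mul(Add(-8, 4), 0) = Mul(-4, 0) = 0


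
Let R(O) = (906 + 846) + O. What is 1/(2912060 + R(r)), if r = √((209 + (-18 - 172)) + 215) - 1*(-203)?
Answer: 224155/653191032307 - 3*√26/8491483419991 ≈ 3.4317e-7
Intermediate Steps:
r = 203 + 3*√26 (r = √((209 - 190) + 215) + 203 = √(19 + 215) + 203 = √234 + 203 = 3*√26 + 203 = 203 + 3*√26 ≈ 218.30)
R(O) = 1752 + O
1/(2912060 + R(r)) = 1/(2912060 + (1752 + (203 + 3*√26))) = 1/(2912060 + (1955 + 3*√26)) = 1/(2914015 + 3*√26)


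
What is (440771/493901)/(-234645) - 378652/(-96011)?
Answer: 43882468128840059/11126849219321595 ≈ 3.9438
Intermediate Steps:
(440771/493901)/(-234645) - 378652/(-96011) = (440771*(1/493901))*(-1/234645) - 378652*(-1/96011) = (440771/493901)*(-1/234645) + 378652/96011 = -440771/115891400145 + 378652/96011 = 43882468128840059/11126849219321595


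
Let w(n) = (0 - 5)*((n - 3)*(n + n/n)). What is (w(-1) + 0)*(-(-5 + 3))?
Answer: 0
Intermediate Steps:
w(n) = -5*(1 + n)*(-3 + n) (w(n) = -5*(-3 + n)*(n + 1) = -5*(-3 + n)*(1 + n) = -5*(1 + n)*(-3 + n))
(w(-1) + 0)*(-(-5 + 3)) = ((15 - 5*(-1)² + 10*(-1)) + 0)*(-(-5 + 3)) = ((15 - 5*1 - 10) + 0)*(-1*(-2)) = ((15 - 5 - 10) + 0)*2 = (0 + 0)*2 = 0*2 = 0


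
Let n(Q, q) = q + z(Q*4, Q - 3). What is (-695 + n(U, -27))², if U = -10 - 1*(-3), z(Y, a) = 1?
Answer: 519841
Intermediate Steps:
U = -7 (U = -10 + 3 = -7)
n(Q, q) = 1 + q (n(Q, q) = q + 1 = 1 + q)
(-695 + n(U, -27))² = (-695 + (1 - 27))² = (-695 - 26)² = (-721)² = 519841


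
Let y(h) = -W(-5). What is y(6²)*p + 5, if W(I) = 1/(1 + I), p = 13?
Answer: 33/4 ≈ 8.2500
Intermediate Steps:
y(h) = ¼ (y(h) = -1/(1 - 5) = -1/(-4) = -1*(-¼) = ¼)
y(6²)*p + 5 = (¼)*13 + 5 = 13/4 + 5 = 33/4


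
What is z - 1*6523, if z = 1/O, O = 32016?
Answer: -208840367/32016 ≈ -6523.0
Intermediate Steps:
z = 1/32016 ≈ 3.1234e-5
z - 1*6523 = 1/32016 - 1*6523 = 1/32016 - 6523 = -208840367/32016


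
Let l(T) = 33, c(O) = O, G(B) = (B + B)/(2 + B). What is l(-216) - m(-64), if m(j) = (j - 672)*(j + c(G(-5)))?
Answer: -133853/3 ≈ -44618.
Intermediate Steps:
G(B) = 2*B/(2 + B) (G(B) = (2*B)/(2 + B) = 2*B/(2 + B))
m(j) = (-672 + j)*(10/3 + j) (m(j) = (j - 672)*(j + 2*(-5)/(2 - 5)) = (-672 + j)*(j + 2*(-5)/(-3)) = (-672 + j)*(j + 2*(-5)*(-1/3)) = (-672 + j)*(j + 10/3) = (-672 + j)*(10/3 + j))
l(-216) - m(-64) = 33 - (-2240 + (-64)**2 - 2006/3*(-64)) = 33 - (-2240 + 4096 + 128384/3) = 33 - 1*133952/3 = 33 - 133952/3 = -133853/3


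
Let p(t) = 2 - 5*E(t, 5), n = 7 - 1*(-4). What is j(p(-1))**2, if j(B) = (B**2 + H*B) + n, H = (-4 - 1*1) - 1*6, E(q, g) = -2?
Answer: 529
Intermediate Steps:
H = -11 (H = (-4 - 1) - 6 = -5 - 6 = -11)
n = 11 (n = 7 + 4 = 11)
p(t) = 12 (p(t) = 2 - 5*(-2) = 2 + 10 = 12)
j(B) = 11 + B**2 - 11*B (j(B) = (B**2 - 11*B) + 11 = 11 + B**2 - 11*B)
j(p(-1))**2 = (11 + 12**2 - 11*12)**2 = (11 + 144 - 132)**2 = 23**2 = 529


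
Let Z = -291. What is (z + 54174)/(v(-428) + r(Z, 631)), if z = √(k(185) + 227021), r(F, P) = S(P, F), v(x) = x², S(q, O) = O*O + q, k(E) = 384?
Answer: 27087/134248 + √227405/268496 ≈ 0.20354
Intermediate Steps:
S(q, O) = q + O² (S(q, O) = O² + q = q + O²)
r(F, P) = P + F²
z = √227405 (z = √(384 + 227021) = √227405 ≈ 476.87)
(z + 54174)/(v(-428) + r(Z, 631)) = (√227405 + 54174)/((-428)² + (631 + (-291)²)) = (54174 + √227405)/(183184 + (631 + 84681)) = (54174 + √227405)/(183184 + 85312) = (54174 + √227405)/268496 = (54174 + √227405)*(1/268496) = 27087/134248 + √227405/268496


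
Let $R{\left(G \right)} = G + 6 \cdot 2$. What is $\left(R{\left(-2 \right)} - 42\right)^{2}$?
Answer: $1024$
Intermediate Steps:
$R{\left(G \right)} = 12 + G$ ($R{\left(G \right)} = G + 12 = 12 + G$)
$\left(R{\left(-2 \right)} - 42\right)^{2} = \left(\left(12 - 2\right) - 42\right)^{2} = \left(10 - 42\right)^{2} = \left(-32\right)^{2} = 1024$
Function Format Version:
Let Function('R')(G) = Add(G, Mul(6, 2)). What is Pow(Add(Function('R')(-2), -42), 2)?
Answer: 1024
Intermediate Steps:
Function('R')(G) = Add(12, G) (Function('R')(G) = Add(G, 12) = Add(12, G))
Pow(Add(Function('R')(-2), -42), 2) = Pow(Add(Add(12, -2), -42), 2) = Pow(Add(10, -42), 2) = Pow(-32, 2) = 1024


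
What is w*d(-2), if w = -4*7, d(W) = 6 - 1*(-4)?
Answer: -280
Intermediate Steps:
d(W) = 10 (d(W) = 6 + 4 = 10)
w = -28
w*d(-2) = -28*10 = -280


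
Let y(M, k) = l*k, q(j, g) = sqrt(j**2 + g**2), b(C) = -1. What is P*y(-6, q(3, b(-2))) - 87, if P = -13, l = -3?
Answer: -87 + 39*sqrt(10) ≈ 36.329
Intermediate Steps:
q(j, g) = sqrt(g**2 + j**2)
y(M, k) = -3*k
P*y(-6, q(3, b(-2))) - 87 = -(-39)*sqrt((-1)**2 + 3**2) - 87 = -(-39)*sqrt(1 + 9) - 87 = -(-39)*sqrt(10) - 87 = 39*sqrt(10) - 87 = -87 + 39*sqrt(10)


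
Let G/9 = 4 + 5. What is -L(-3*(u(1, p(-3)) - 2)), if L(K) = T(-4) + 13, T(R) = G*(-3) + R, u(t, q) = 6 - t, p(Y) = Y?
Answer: 234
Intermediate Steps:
G = 81 (G = 9*(4 + 5) = 9*9 = 81)
T(R) = -243 + R (T(R) = 81*(-3) + R = -243 + R)
L(K) = -234 (L(K) = (-243 - 4) + 13 = -247 + 13 = -234)
-L(-3*(u(1, p(-3)) - 2)) = -1*(-234) = 234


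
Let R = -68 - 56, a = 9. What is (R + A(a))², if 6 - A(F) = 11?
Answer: 16641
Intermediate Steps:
A(F) = -5 (A(F) = 6 - 1*11 = 6 - 11 = -5)
R = -124
(R + A(a))² = (-124 - 5)² = (-129)² = 16641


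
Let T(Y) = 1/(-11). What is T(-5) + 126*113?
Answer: 156617/11 ≈ 14238.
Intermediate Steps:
T(Y) = -1/11
T(-5) + 126*113 = -1/11 + 126*113 = -1/11 + 14238 = 156617/11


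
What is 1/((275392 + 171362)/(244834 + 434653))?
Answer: 679487/446754 ≈ 1.5209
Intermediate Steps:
1/((275392 + 171362)/(244834 + 434653)) = 1/(446754/679487) = 679487/446754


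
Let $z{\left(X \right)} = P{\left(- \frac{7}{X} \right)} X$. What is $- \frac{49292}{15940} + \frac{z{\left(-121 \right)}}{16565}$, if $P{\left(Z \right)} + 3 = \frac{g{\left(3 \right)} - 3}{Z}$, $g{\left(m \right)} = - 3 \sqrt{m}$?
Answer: $- \frac{49750177}{18483227} + \frac{43923 \sqrt{3}}{115955} \approx -2.0355$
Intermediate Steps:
$P{\left(Z \right)} = -3 + \frac{-3 - 3 \sqrt{3}}{Z}$ ($P{\left(Z \right)} = -3 + \frac{- 3 \sqrt{3} - 3}{Z} = -3 + \frac{-3 - 3 \sqrt{3}}{Z}$)
$z{\left(X \right)} = - \frac{3 X^{2} \left(-1 - \sqrt{3} + \frac{7}{X}\right)}{7}$ ($z{\left(X \right)} = \frac{3 \left(-1 - - \frac{7}{X} - \sqrt{3}\right)}{\left(-7\right) \frac{1}{X}} X = 3 \left(- \frac{X}{7}\right) \left(-1 + \frac{7}{X} - \sqrt{3}\right) X = 3 \left(- \frac{X}{7}\right) \left(-1 - \sqrt{3} + \frac{7}{X}\right) X = - \frac{3 X \left(-1 - \sqrt{3} + \frac{7}{X}\right)}{7} X = - \frac{3 X^{2} \left(-1 - \sqrt{3} + \frac{7}{X}\right)}{7}$)
$- \frac{49292}{15940} + \frac{z{\left(-121 \right)}}{16565} = - \frac{49292}{15940} + \frac{\frac{3}{7} \left(-121\right) \left(-7 - 121 \left(1 + \sqrt{3}\right)\right)}{16565} = \left(-49292\right) \frac{1}{15940} + \frac{3}{7} \left(-121\right) \left(-7 - \left(121 + 121 \sqrt{3}\right)\right) \frac{1}{16565} = - \frac{12323}{3985} + \frac{3}{7} \left(-121\right) \left(-128 - 121 \sqrt{3}\right) \frac{1}{16565} = - \frac{12323}{3985} + \left(\frac{46464}{7} + \frac{43923 \sqrt{3}}{7}\right) \frac{1}{16565} = - \frac{12323}{3985} + \left(\frac{46464}{115955} + \frac{43923 \sqrt{3}}{115955}\right) = - \frac{49750177}{18483227} + \frac{43923 \sqrt{3}}{115955}$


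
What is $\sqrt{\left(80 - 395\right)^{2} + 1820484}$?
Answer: $3 \sqrt{213301} \approx 1385.5$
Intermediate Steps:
$\sqrt{\left(80 - 395\right)^{2} + 1820484} = \sqrt{\left(-315\right)^{2} + 1820484} = \sqrt{99225 + 1820484} = \sqrt{1919709} = 3 \sqrt{213301}$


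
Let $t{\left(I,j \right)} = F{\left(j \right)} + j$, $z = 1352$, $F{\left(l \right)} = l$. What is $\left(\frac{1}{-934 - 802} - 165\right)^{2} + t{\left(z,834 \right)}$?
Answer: $\frac{87075291409}{3013696} \approx 28893.0$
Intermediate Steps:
$t{\left(I,j \right)} = 2 j$ ($t{\left(I,j \right)} = j + j = 2 j$)
$\left(\frac{1}{-934 - 802} - 165\right)^{2} + t{\left(z,834 \right)} = \left(\frac{1}{-934 - 802} - 165\right)^{2} + 2 \cdot 834 = \left(\frac{1}{-1736} - 165\right)^{2} + 1668 = \left(- \frac{1}{1736} - 165\right)^{2} + 1668 = \left(- \frac{286441}{1736}\right)^{2} + 1668 = \frac{82048446481}{3013696} + 1668 = \frac{87075291409}{3013696}$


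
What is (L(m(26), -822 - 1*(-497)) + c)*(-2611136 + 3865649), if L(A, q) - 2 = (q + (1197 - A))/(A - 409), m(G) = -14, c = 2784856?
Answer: 492602949046208/141 ≈ 3.4936e+12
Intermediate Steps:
L(A, q) = 2 + (1197 + q - A)/(-409 + A) (L(A, q) = 2 + (q + (1197 - A))/(A - 409) = 2 + (1197 + q - A)/(-409 + A))
(L(m(26), -822 - 1*(-497)) + c)*(-2611136 + 3865649) = ((379 - 14 + (-822 - 1*(-497)))/(-409 - 14) + 2784856)*(-2611136 + 3865649) = ((379 - 14 + (-822 + 497))/(-423) + 2784856)*1254513 = (-(379 - 14 - 325)/423 + 2784856)*1254513 = (-1/423*40 + 2784856)*1254513 = (-40/423 + 2784856)*1254513 = (1177994048/423)*1254513 = 492602949046208/141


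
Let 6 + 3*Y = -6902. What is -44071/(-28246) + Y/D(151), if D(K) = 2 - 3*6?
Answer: 24654847/169476 ≈ 145.48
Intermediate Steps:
Y = -6908/3 (Y = -2 + (⅓)*(-6902) = -2 - 6902/3 = -6908/3 ≈ -2302.7)
D(K) = -16 (D(K) = 2 - 18 = -16)
-44071/(-28246) + Y/D(151) = -44071/(-28246) - 6908/3/(-16) = -44071*(-1/28246) - 6908/3*(-1/16) = 44071/28246 + 1727/12 = 24654847/169476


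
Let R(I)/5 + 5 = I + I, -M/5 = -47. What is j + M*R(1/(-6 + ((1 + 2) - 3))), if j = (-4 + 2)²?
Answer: -18788/3 ≈ -6262.7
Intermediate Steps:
M = 235 (M = -5*(-47) = 235)
j = 4 (j = (-2)² = 4)
R(I) = -25 + 10*I (R(I) = -25 + 5*(I + I) = -25 + 5*(2*I) = -25 + 10*I)
j + M*R(1/(-6 + ((1 + 2) - 3))) = 4 + 235*(-25 + 10/(-6 + ((1 + 2) - 3))) = 4 + 235*(-25 + 10/(-6 + (3 - 3))) = 4 + 235*(-25 + 10/(-6 + 0)) = 4 + 235*(-25 + 10/(-6)) = 4 + 235*(-25 + 10*(-⅙)) = 4 + 235*(-25 - 5/3) = 4 + 235*(-80/3) = 4 - 18800/3 = -18788/3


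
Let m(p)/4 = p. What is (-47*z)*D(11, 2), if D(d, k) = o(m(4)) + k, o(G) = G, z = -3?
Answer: 2538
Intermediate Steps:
m(p) = 4*p
D(d, k) = 16 + k (D(d, k) = 4*4 + k = 16 + k)
(-47*z)*D(11, 2) = (-47*(-3))*(16 + 2) = 141*18 = 2538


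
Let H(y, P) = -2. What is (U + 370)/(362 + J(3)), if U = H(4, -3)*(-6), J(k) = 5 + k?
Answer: 191/185 ≈ 1.0324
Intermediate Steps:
U = 12 (U = -2*(-6) = 12)
(U + 370)/(362 + J(3)) = (12 + 370)/(362 + (5 + 3)) = 382/(362 + 8) = 382/370 = 382*(1/370) = 191/185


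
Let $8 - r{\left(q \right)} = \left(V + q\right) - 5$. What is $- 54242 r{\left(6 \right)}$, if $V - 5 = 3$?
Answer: $54242$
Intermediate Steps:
$V = 8$ ($V = 5 + 3 = 8$)
$r{\left(q \right)} = 5 - q$ ($r{\left(q \right)} = 8 - \left(\left(8 + q\right) - 5\right) = 8 - \left(3 + q\right) = 5 - q$)
$- 54242 r{\left(6 \right)} = - 54242 \left(5 - 6\right) = \left(-54242\right) \left(-1\right) = 54242$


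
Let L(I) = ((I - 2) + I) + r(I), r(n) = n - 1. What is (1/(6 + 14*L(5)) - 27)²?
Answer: 22061809/30276 ≈ 728.69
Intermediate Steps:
r(n) = -1 + n
L(I) = -3 + 3*I (L(I) = ((I - 2) + I) + (-1 + I) = ((-2 + I) + I) + (-1 + I) = (-2 + 2*I) + (-1 + I) = -3 + 3*I)
(1/(6 + 14*L(5)) - 27)² = (1/(6 + 14*(-3 + 3*5)) - 27)² = (1/(6 + 14*(-3 + 15)) - 27)² = (1/(6 + 14*12) - 27)² = (1/(6 + 168) - 27)² = (1/174 - 27)² = (-4697/174)² = 22061809/30276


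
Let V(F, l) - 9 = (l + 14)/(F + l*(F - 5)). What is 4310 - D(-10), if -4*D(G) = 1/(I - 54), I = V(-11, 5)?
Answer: 70925269/16456 ≈ 4310.0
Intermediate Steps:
V(F, l) = 9 + (14 + l)/(F + l*(-5 + F)) (V(F, l) = 9 + (l + 14)/(F + l*(F - 5)) = 9 + (14 + l)/(F + l*(-5 + F)))
I = 800/91 (I = (14 - 44*5 + 9*(-11) + 9*(-11)*5)/(-11 - 5*5 - 11*5) = (14 - 220 - 99 - 495)/(-11 - 25 - 55) = -800/(-91) = -1/91*(-800) = 800/91 ≈ 8.7912)
D(G) = 91/16456 (D(G) = -1/(4*(800/91 - 54)) = -1/(4*(-4114/91)) = -¼*(-91/4114) = 91/16456)
4310 - D(-10) = 4310 - 1*91/16456 = 4310 - 91/16456 = 70925269/16456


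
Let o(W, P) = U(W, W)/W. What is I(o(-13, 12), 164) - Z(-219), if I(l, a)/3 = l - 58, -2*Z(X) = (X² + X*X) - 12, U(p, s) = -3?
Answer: 621162/13 ≈ 47782.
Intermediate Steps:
o(W, P) = -3/W
Z(X) = 6 - X² (Z(X) = -((X² + X*X) - 12)/2 = -((X² + X²) - 12)/2 = -(2*X² - 12)/2 = -(-12 + 2*X²)/2 = 6 - X²)
I(l, a) = -174 + 3*l (I(l, a) = 3*(l - 58) = 3*(-58 + l) = -174 + 3*l)
I(o(-13, 12), 164) - Z(-219) = (-174 + 3*(-3/(-13))) - (6 - 1*(-219)²) = (-174 + 3*(-3*(-1/13))) - (6 - 1*47961) = (-174 + 3*(3/13)) - (6 - 47961) = (-174 + 9/13) - 1*(-47955) = -2253/13 + 47955 = 621162/13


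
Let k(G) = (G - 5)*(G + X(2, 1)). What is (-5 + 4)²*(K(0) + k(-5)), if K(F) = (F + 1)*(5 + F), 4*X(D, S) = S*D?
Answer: 50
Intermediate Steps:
X(D, S) = D*S/4 (X(D, S) = (S*D)/4 = (D*S)/4 = D*S/4)
K(F) = (1 + F)*(5 + F)
k(G) = (½ + G)*(-5 + G) (k(G) = (G - 5)*(G + (¼)*2*1) = (-5 + G)*(G + ½) = (-5 + G)*(½ + G) = (½ + G)*(-5 + G))
(-5 + 4)²*(K(0) + k(-5)) = (-5 + 4)²*((5 + 0² + 6*0) + (-5/2 + (-5)² - 9/2*(-5))) = (-1)²*((5 + 0 + 0) + (-5/2 + 25 + 45/2)) = 1*(5 + 45) = 1*50 = 50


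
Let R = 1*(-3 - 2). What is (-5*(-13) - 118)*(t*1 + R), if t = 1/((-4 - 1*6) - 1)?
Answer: 2968/11 ≈ 269.82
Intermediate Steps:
R = -5 (R = 1*(-5) = -5)
t = -1/11 (t = 1/((-4 - 6) - 1) = 1/(-10 - 1) = 1/(-11) = -1/11 ≈ -0.090909)
(-5*(-13) - 118)*(t*1 + R) = (-5*(-13) - 118)*(-1/11*1 - 5) = (65 - 118)*(-1/11 - 5) = -53*(-56/11) = 2968/11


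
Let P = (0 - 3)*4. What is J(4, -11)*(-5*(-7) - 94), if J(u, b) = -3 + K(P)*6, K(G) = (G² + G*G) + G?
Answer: -97527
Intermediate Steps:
P = -12 (P = -3*4 = -12)
K(G) = G + 2*G² (K(G) = (G² + G²) + G = 2*G² + G = G + 2*G²)
J(u, b) = 1653 (J(u, b) = -3 - 12*(1 + 2*(-12))*6 = -3 - 12*(1 - 24)*6 = -3 - 12*(-23)*6 = -3 + 276*6 = -3 + 1656 = 1653)
J(4, -11)*(-5*(-7) - 94) = 1653*(-5*(-7) - 94) = 1653*(35 - 94) = 1653*(-59) = -97527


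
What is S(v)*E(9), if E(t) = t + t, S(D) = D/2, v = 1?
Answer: 9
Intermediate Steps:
S(D) = D/2 (S(D) = D*(½) = D/2)
E(t) = 2*t
S(v)*E(9) = ((½)*1)*(2*9) = (½)*18 = 9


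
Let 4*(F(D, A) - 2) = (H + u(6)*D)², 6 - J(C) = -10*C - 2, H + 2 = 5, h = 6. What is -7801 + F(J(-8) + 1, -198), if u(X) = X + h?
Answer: 689605/4 ≈ 1.7240e+5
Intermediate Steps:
u(X) = 6 + X (u(X) = X + 6 = 6 + X)
H = 3 (H = -2 + 5 = 3)
J(C) = 8 + 10*C (J(C) = 6 - (-10*C - 2) = 6 - (-2 - 10*C) = 6 + (2 + 10*C) = 8 + 10*C)
F(D, A) = 2 + (3 + 12*D)²/4 (F(D, A) = 2 + (3 + (6 + 6)*D)²/4 = 2 + (3 + 12*D)²/4)
-7801 + F(J(-8) + 1, -198) = -7801 + (2 + 9*(1 + 4*((8 + 10*(-8)) + 1))²/4) = -7801 + (2 + 9*(1 + 4*((8 - 80) + 1))²/4) = -7801 + (2 + 9*(1 + 4*(-72 + 1))²/4) = -7801 + (2 + 9*(1 + 4*(-71))²/4) = -7801 + (2 + 9*(1 - 284)²/4) = -7801 + (2 + (9/4)*(-283)²) = -7801 + (2 + (9/4)*80089) = -7801 + (2 + 720801/4) = -7801 + 720809/4 = 689605/4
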